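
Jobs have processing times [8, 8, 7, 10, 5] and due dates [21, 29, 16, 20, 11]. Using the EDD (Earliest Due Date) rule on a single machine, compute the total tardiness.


Sort by due date (EDD order): [(5, 11), (7, 16), (10, 20), (8, 21), (8, 29)]
Compute completion times and tardiness:
  Job 1: p=5, d=11, C=5, tardiness=max(0,5-11)=0
  Job 2: p=7, d=16, C=12, tardiness=max(0,12-16)=0
  Job 3: p=10, d=20, C=22, tardiness=max(0,22-20)=2
  Job 4: p=8, d=21, C=30, tardiness=max(0,30-21)=9
  Job 5: p=8, d=29, C=38, tardiness=max(0,38-29)=9
Total tardiness = 20

20


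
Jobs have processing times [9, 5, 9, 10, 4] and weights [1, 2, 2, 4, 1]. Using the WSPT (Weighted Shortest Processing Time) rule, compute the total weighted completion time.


Compute p/w ratios and sort ascending (WSPT): [(5, 2), (10, 4), (4, 1), (9, 2), (9, 1)]
Compute weighted completion times:
  Job (p=5,w=2): C=5, w*C=2*5=10
  Job (p=10,w=4): C=15, w*C=4*15=60
  Job (p=4,w=1): C=19, w*C=1*19=19
  Job (p=9,w=2): C=28, w*C=2*28=56
  Job (p=9,w=1): C=37, w*C=1*37=37
Total weighted completion time = 182

182


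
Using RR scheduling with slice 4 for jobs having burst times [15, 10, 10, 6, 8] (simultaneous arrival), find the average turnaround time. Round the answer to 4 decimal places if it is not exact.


Time quantum = 4
Execution trace:
  J1 runs 4 units, time = 4
  J2 runs 4 units, time = 8
  J3 runs 4 units, time = 12
  J4 runs 4 units, time = 16
  J5 runs 4 units, time = 20
  J1 runs 4 units, time = 24
  J2 runs 4 units, time = 28
  J3 runs 4 units, time = 32
  J4 runs 2 units, time = 34
  J5 runs 4 units, time = 38
  J1 runs 4 units, time = 42
  J2 runs 2 units, time = 44
  J3 runs 2 units, time = 46
  J1 runs 3 units, time = 49
Finish times: [49, 44, 46, 34, 38]
Average turnaround = 211/5 = 42.2

42.2


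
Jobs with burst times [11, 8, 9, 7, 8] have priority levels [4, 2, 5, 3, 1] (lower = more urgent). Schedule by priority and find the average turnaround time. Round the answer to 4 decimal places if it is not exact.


Sort by priority (ascending = highest first):
Order: [(1, 8), (2, 8), (3, 7), (4, 11), (5, 9)]
Completion times:
  Priority 1, burst=8, C=8
  Priority 2, burst=8, C=16
  Priority 3, burst=7, C=23
  Priority 4, burst=11, C=34
  Priority 5, burst=9, C=43
Average turnaround = 124/5 = 24.8

24.8


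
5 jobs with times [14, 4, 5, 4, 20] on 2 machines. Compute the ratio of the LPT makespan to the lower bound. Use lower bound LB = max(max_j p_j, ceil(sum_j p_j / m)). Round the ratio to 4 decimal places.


LPT order: [20, 14, 5, 4, 4]
Machine loads after assignment: [24, 23]
LPT makespan = 24
Lower bound = max(max_job, ceil(total/2)) = max(20, 24) = 24
Ratio = 24 / 24 = 1.0

1.0


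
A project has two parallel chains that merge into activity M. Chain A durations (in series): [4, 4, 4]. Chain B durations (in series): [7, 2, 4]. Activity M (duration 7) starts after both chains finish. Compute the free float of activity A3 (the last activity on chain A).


ES(A3) = sum of predecessors on chain A = 8
EF(A3) = ES + duration = 8 + 4 = 12
Successor of A3 is M. ES(M) = max(sum(A), sum(B)) = max(12, 13) = 13
Free float = ES(successor) - EF(current) = 13 - 12 = 1

1


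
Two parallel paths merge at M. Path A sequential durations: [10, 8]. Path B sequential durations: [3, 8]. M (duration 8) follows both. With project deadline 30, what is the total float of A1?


Forward pass: ES(A1) = sum of predecessors on chain A = 0
EF = ES + duration = 0 + 10 = 10
Backward pass: LF(M) = deadline = 30; LS(M) = 30 - 8 = 22
LF(A1) = LS(M) - sum(successors on chain A) = 22 - 8 = 14
LS = LF - duration = 14 - 10 = 4
Total float = LS - ES = 4 - 0 = 4

4


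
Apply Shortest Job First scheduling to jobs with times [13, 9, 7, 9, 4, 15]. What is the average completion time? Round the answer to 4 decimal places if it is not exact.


SJF order (ascending): [4, 7, 9, 9, 13, 15]
Completion times:
  Job 1: burst=4, C=4
  Job 2: burst=7, C=11
  Job 3: burst=9, C=20
  Job 4: burst=9, C=29
  Job 5: burst=13, C=42
  Job 6: burst=15, C=57
Average completion = 163/6 = 27.1667

27.1667


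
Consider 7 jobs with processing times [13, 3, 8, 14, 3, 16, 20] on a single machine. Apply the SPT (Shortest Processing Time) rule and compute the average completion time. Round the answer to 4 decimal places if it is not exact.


Sort jobs by processing time (SPT order): [3, 3, 8, 13, 14, 16, 20]
Compute completion times sequentially:
  Job 1: processing = 3, completes at 3
  Job 2: processing = 3, completes at 6
  Job 3: processing = 8, completes at 14
  Job 4: processing = 13, completes at 27
  Job 5: processing = 14, completes at 41
  Job 6: processing = 16, completes at 57
  Job 7: processing = 20, completes at 77
Sum of completion times = 225
Average completion time = 225/7 = 32.1429

32.1429


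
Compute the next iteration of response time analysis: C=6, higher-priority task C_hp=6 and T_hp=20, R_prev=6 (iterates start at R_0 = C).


R_next = C + ceil(R_prev / T_hp) * C_hp
ceil(6 / 20) = ceil(0.3) = 1
Interference = 1 * 6 = 6
R_next = 6 + 6 = 12

12


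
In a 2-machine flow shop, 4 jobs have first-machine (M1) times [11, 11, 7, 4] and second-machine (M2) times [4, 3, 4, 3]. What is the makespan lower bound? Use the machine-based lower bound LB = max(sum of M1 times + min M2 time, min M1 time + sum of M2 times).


LB1 = sum(M1 times) + min(M2 times) = 33 + 3 = 36
LB2 = min(M1 times) + sum(M2 times) = 4 + 14 = 18
Lower bound = max(LB1, LB2) = max(36, 18) = 36

36


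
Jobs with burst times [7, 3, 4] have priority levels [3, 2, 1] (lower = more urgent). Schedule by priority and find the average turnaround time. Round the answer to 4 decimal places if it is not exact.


Sort by priority (ascending = highest first):
Order: [(1, 4), (2, 3), (3, 7)]
Completion times:
  Priority 1, burst=4, C=4
  Priority 2, burst=3, C=7
  Priority 3, burst=7, C=14
Average turnaround = 25/3 = 8.3333

8.3333


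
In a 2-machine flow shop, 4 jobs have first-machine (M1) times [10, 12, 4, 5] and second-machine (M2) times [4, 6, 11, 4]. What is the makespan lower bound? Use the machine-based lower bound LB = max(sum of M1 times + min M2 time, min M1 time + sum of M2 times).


LB1 = sum(M1 times) + min(M2 times) = 31 + 4 = 35
LB2 = min(M1 times) + sum(M2 times) = 4 + 25 = 29
Lower bound = max(LB1, LB2) = max(35, 29) = 35

35


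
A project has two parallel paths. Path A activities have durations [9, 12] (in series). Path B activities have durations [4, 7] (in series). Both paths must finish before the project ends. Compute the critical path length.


Path A total = 9 + 12 = 21
Path B total = 4 + 7 = 11
Critical path = longest path = max(21, 11) = 21

21


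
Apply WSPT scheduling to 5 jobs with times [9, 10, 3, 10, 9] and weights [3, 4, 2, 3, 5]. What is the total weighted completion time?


Compute p/w ratios and sort ascending (WSPT): [(3, 2), (9, 5), (10, 4), (9, 3), (10, 3)]
Compute weighted completion times:
  Job (p=3,w=2): C=3, w*C=2*3=6
  Job (p=9,w=5): C=12, w*C=5*12=60
  Job (p=10,w=4): C=22, w*C=4*22=88
  Job (p=9,w=3): C=31, w*C=3*31=93
  Job (p=10,w=3): C=41, w*C=3*41=123
Total weighted completion time = 370

370


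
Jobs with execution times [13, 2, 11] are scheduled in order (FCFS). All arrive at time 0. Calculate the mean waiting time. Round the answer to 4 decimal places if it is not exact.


FCFS order (as given): [13, 2, 11]
Waiting times:
  Job 1: wait = 0
  Job 2: wait = 13
  Job 3: wait = 15
Sum of waiting times = 28
Average waiting time = 28/3 = 9.3333

9.3333


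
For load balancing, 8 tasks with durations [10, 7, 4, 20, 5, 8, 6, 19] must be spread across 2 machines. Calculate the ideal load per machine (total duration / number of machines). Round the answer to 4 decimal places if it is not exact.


Total processing time = 10 + 7 + 4 + 20 + 5 + 8 + 6 + 19 = 79
Number of machines = 2
Ideal balanced load = 79 / 2 = 39.5

39.5


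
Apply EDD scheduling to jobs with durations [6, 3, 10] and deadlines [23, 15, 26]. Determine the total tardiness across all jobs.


Sort by due date (EDD order): [(3, 15), (6, 23), (10, 26)]
Compute completion times and tardiness:
  Job 1: p=3, d=15, C=3, tardiness=max(0,3-15)=0
  Job 2: p=6, d=23, C=9, tardiness=max(0,9-23)=0
  Job 3: p=10, d=26, C=19, tardiness=max(0,19-26)=0
Total tardiness = 0

0


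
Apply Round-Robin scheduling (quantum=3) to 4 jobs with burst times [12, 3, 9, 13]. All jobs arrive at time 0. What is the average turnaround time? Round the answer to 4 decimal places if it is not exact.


Time quantum = 3
Execution trace:
  J1 runs 3 units, time = 3
  J2 runs 3 units, time = 6
  J3 runs 3 units, time = 9
  J4 runs 3 units, time = 12
  J1 runs 3 units, time = 15
  J3 runs 3 units, time = 18
  J4 runs 3 units, time = 21
  J1 runs 3 units, time = 24
  J3 runs 3 units, time = 27
  J4 runs 3 units, time = 30
  J1 runs 3 units, time = 33
  J4 runs 3 units, time = 36
  J4 runs 1 units, time = 37
Finish times: [33, 6, 27, 37]
Average turnaround = 103/4 = 25.75

25.75


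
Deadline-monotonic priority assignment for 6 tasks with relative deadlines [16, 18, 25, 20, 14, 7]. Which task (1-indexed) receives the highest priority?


Sort tasks by relative deadline (ascending):
  Task 6: deadline = 7
  Task 5: deadline = 14
  Task 1: deadline = 16
  Task 2: deadline = 18
  Task 4: deadline = 20
  Task 3: deadline = 25
Priority order (highest first): [6, 5, 1, 2, 4, 3]
Highest priority task = 6

6


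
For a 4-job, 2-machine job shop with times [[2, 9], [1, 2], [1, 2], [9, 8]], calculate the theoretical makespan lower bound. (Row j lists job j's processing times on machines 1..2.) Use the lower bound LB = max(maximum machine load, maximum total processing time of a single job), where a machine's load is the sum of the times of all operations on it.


Machine loads:
  Machine 1: 2 + 1 + 1 + 9 = 13
  Machine 2: 9 + 2 + 2 + 8 = 21
Max machine load = 21
Job totals:
  Job 1: 11
  Job 2: 3
  Job 3: 3
  Job 4: 17
Max job total = 17
Lower bound = max(21, 17) = 21

21


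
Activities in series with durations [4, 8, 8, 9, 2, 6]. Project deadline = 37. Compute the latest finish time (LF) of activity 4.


LF(activity 4) = deadline - sum of successor durations
Successors: activities 5 through 6 with durations [2, 6]
Sum of successor durations = 8
LF = 37 - 8 = 29

29


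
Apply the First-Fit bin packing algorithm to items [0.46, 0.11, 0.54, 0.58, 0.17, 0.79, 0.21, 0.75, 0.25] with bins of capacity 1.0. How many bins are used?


Place items sequentially using First-Fit:
  Item 0.46 -> new Bin 1
  Item 0.11 -> Bin 1 (now 0.57)
  Item 0.54 -> new Bin 2
  Item 0.58 -> new Bin 3
  Item 0.17 -> Bin 1 (now 0.74)
  Item 0.79 -> new Bin 4
  Item 0.21 -> Bin 1 (now 0.95)
  Item 0.75 -> new Bin 5
  Item 0.25 -> Bin 2 (now 0.79)
Total bins used = 5

5


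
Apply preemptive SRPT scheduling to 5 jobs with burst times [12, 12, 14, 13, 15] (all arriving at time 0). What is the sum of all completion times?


Since all jobs arrive at t=0, SRPT equals SPT ordering.
SPT order: [12, 12, 13, 14, 15]
Completion times:
  Job 1: p=12, C=12
  Job 2: p=12, C=24
  Job 3: p=13, C=37
  Job 4: p=14, C=51
  Job 5: p=15, C=66
Total completion time = 12 + 24 + 37 + 51 + 66 = 190

190


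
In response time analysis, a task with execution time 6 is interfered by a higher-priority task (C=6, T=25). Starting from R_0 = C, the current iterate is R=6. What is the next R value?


R_next = C + ceil(R_prev / T_hp) * C_hp
ceil(6 / 25) = ceil(0.24) = 1
Interference = 1 * 6 = 6
R_next = 6 + 6 = 12

12


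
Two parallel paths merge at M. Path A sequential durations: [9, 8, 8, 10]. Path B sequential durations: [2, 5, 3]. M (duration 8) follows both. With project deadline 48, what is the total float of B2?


Forward pass: ES(B2) = sum of predecessors on chain B = 2
EF = ES + duration = 2 + 5 = 7
Backward pass: LF(M) = deadline = 48; LS(M) = 48 - 8 = 40
LF(B2) = LS(M) - sum(successors on chain B) = 40 - 3 = 37
LS = LF - duration = 37 - 5 = 32
Total float = LS - ES = 32 - 2 = 30

30


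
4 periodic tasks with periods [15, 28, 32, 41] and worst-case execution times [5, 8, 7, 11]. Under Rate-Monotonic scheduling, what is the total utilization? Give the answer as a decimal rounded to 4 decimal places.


Compute individual utilizations (exact fractions):
  Task 1: C/T = 5/15 = 1/3 (approx. 0.3333)
  Task 2: C/T = 8/28 = 2/7 (approx. 0.2857)
  Task 3: C/T = 7/32 (approx. 0.2188)
  Task 4: C/T = 11/41 (approx. 0.2683)
Total utilization U = 1/3 + 2/7 + 7/32 + 11/41 = 30475/27552
Rounded to 4 decimal places: U = 1.1061
RM (Liu & Layland) bound for 4 tasks = 0.756828; compare with U = 30475/27552 (approx. 1.106090)
U > 1, so the task set is not schedulable (processor overloaded).

1.1061


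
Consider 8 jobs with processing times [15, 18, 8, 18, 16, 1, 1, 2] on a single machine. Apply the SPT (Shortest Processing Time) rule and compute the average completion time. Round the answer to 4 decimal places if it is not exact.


Sort jobs by processing time (SPT order): [1, 1, 2, 8, 15, 16, 18, 18]
Compute completion times sequentially:
  Job 1: processing = 1, completes at 1
  Job 2: processing = 1, completes at 2
  Job 3: processing = 2, completes at 4
  Job 4: processing = 8, completes at 12
  Job 5: processing = 15, completes at 27
  Job 6: processing = 16, completes at 43
  Job 7: processing = 18, completes at 61
  Job 8: processing = 18, completes at 79
Sum of completion times = 229
Average completion time = 229/8 = 28.625

28.625


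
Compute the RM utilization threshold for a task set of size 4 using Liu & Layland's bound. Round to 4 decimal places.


Compute 2^(1/4) = 1.1892071150
Subtract 1: 1.1892071150 - 1 = 0.1892071150
Multiply by n: 4 * 0.1892071150 = 0.7568284600
Round to 4 dp: 0.7568

0.7568


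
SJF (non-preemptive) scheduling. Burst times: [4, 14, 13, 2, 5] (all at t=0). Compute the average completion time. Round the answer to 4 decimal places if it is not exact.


SJF order (ascending): [2, 4, 5, 13, 14]
Completion times:
  Job 1: burst=2, C=2
  Job 2: burst=4, C=6
  Job 3: burst=5, C=11
  Job 4: burst=13, C=24
  Job 5: burst=14, C=38
Average completion = 81/5 = 16.2

16.2


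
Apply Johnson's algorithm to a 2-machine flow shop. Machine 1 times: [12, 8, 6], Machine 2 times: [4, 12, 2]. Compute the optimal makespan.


Apply Johnson's rule:
  Group 1 (a <= b): [(2, 8, 12)]
  Group 2 (a > b): [(1, 12, 4), (3, 6, 2)]
Optimal job order: [2, 1, 3]
Schedule:
  Job 2: M1 done at 8, M2 done at 20
  Job 1: M1 done at 20, M2 done at 24
  Job 3: M1 done at 26, M2 done at 28
Makespan = 28

28


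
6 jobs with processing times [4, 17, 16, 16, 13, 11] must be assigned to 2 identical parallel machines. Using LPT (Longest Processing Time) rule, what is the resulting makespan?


Sort jobs in decreasing order (LPT): [17, 16, 16, 13, 11, 4]
Assign each job to the least loaded machine:
  Machine 1: jobs [17, 13, 11], load = 41
  Machine 2: jobs [16, 16, 4], load = 36
Makespan = max load = 41

41


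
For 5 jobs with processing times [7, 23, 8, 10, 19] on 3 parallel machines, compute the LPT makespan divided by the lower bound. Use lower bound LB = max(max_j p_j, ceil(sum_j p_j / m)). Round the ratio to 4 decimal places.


LPT order: [23, 19, 10, 8, 7]
Machine loads after assignment: [23, 19, 25]
LPT makespan = 25
Lower bound = max(max_job, ceil(total/3)) = max(23, 23) = 23
Ratio = 25 / 23 = 1.087

1.087


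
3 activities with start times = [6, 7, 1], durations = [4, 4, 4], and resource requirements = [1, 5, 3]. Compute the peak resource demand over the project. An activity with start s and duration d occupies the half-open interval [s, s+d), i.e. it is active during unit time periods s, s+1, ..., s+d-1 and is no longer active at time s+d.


Each activity i is active on [start_i, start_i + duration_i).
Compute total resource usage per time slot:
  t=0: active resources = [], total = 0
  t=1: active resources = [3], total = 3
  t=2: active resources = [3], total = 3
  t=3: active resources = [3], total = 3
  t=4: active resources = [3], total = 3
  t=5: active resources = [], total = 0
  t=6: active resources = [1], total = 1
  t=7: active resources = [1, 5], total = 6
  t=8: active resources = [1, 5], total = 6
  t=9: active resources = [1, 5], total = 6
  t=10: active resources = [5], total = 5
Peak resource demand = 6

6


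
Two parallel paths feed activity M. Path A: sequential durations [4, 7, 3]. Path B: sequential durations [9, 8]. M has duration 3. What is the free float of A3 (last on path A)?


ES(A3) = sum of predecessors on chain A = 11
EF(A3) = ES + duration = 11 + 3 = 14
Successor of A3 is M. ES(M) = max(sum(A), sum(B)) = max(14, 17) = 17
Free float = ES(successor) - EF(current) = 17 - 14 = 3

3


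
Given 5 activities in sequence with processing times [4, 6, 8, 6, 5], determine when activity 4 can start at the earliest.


Activity 4 starts after activities 1 through 3 complete.
Predecessor durations: [4, 6, 8]
ES = 4 + 6 + 8 = 18

18


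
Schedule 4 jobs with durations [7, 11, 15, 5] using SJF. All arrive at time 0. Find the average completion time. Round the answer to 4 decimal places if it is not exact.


SJF order (ascending): [5, 7, 11, 15]
Completion times:
  Job 1: burst=5, C=5
  Job 2: burst=7, C=12
  Job 3: burst=11, C=23
  Job 4: burst=15, C=38
Average completion = 78/4 = 19.5

19.5


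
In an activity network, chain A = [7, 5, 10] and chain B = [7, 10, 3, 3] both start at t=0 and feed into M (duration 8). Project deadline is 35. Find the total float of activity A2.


Forward pass: ES(A2) = sum of predecessors on chain A = 7
EF = ES + duration = 7 + 5 = 12
Backward pass: LF(M) = deadline = 35; LS(M) = 35 - 8 = 27
LF(A2) = LS(M) - sum(successors on chain A) = 27 - 10 = 17
LS = LF - duration = 17 - 5 = 12
Total float = LS - ES = 12 - 7 = 5

5


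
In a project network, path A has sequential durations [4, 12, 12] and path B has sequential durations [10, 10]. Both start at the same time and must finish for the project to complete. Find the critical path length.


Path A total = 4 + 12 + 12 = 28
Path B total = 10 + 10 = 20
Critical path = longest path = max(28, 20) = 28

28


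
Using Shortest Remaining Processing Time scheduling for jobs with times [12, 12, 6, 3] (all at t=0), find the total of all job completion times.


Since all jobs arrive at t=0, SRPT equals SPT ordering.
SPT order: [3, 6, 12, 12]
Completion times:
  Job 1: p=3, C=3
  Job 2: p=6, C=9
  Job 3: p=12, C=21
  Job 4: p=12, C=33
Total completion time = 3 + 9 + 21 + 33 = 66

66


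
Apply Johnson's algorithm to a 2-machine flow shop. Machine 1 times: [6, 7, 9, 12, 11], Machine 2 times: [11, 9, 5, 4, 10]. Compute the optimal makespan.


Apply Johnson's rule:
  Group 1 (a <= b): [(1, 6, 11), (2, 7, 9)]
  Group 2 (a > b): [(5, 11, 10), (3, 9, 5), (4, 12, 4)]
Optimal job order: [1, 2, 5, 3, 4]
Schedule:
  Job 1: M1 done at 6, M2 done at 17
  Job 2: M1 done at 13, M2 done at 26
  Job 5: M1 done at 24, M2 done at 36
  Job 3: M1 done at 33, M2 done at 41
  Job 4: M1 done at 45, M2 done at 49
Makespan = 49

49


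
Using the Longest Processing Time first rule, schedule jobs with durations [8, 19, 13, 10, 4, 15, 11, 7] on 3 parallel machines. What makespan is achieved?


Sort jobs in decreasing order (LPT): [19, 15, 13, 11, 10, 8, 7, 4]
Assign each job to the least loaded machine:
  Machine 1: jobs [19, 8], load = 27
  Machine 2: jobs [15, 10, 4], load = 29
  Machine 3: jobs [13, 11, 7], load = 31
Makespan = max load = 31

31


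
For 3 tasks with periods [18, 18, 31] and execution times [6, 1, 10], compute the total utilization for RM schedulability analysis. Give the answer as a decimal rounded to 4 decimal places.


Compute individual utilizations (exact fractions):
  Task 1: C/T = 6/18 = 1/3 (approx. 0.3333)
  Task 2: C/T = 1/18 (approx. 0.0556)
  Task 3: C/T = 10/31 (approx. 0.3226)
Total utilization U = 1/3 + 1/18 + 10/31 = 397/558
Rounded to 4 decimal places: U = 0.7115
RM (Liu & Layland) bound for 3 tasks = 0.779763; compare with U = 397/558 (approx. 0.711470)
U <= bound, so schedulable by RM sufficient condition.

0.7115


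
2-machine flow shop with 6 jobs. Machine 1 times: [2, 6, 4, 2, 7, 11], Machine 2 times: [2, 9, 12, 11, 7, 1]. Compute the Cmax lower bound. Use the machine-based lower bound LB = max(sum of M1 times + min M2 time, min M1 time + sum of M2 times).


LB1 = sum(M1 times) + min(M2 times) = 32 + 1 = 33
LB2 = min(M1 times) + sum(M2 times) = 2 + 42 = 44
Lower bound = max(LB1, LB2) = max(33, 44) = 44

44


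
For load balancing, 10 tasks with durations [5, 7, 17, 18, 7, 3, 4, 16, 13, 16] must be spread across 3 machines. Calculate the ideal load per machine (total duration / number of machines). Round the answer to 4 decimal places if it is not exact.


Total processing time = 5 + 7 + 17 + 18 + 7 + 3 + 4 + 16 + 13 + 16 = 106
Number of machines = 3
Ideal balanced load = 106 / 3 = 35.3333

35.3333


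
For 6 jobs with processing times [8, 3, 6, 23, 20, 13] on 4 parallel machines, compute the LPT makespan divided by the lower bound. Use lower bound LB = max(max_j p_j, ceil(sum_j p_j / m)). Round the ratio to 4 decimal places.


LPT order: [23, 20, 13, 8, 6, 3]
Machine loads after assignment: [23, 20, 16, 14]
LPT makespan = 23
Lower bound = max(max_job, ceil(total/4)) = max(23, 19) = 23
Ratio = 23 / 23 = 1.0

1.0


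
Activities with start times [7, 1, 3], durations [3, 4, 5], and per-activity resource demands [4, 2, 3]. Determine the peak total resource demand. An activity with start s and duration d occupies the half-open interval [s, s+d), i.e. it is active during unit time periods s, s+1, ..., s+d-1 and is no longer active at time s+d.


Each activity i is active on [start_i, start_i + duration_i).
Compute total resource usage per time slot:
  t=0: active resources = [], total = 0
  t=1: active resources = [2], total = 2
  t=2: active resources = [2], total = 2
  t=3: active resources = [2, 3], total = 5
  t=4: active resources = [2, 3], total = 5
  t=5: active resources = [3], total = 3
  t=6: active resources = [3], total = 3
  t=7: active resources = [4, 3], total = 7
  t=8: active resources = [4], total = 4
  t=9: active resources = [4], total = 4
Peak resource demand = 7

7


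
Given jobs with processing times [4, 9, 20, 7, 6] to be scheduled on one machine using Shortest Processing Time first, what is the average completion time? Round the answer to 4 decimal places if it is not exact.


Sort jobs by processing time (SPT order): [4, 6, 7, 9, 20]
Compute completion times sequentially:
  Job 1: processing = 4, completes at 4
  Job 2: processing = 6, completes at 10
  Job 3: processing = 7, completes at 17
  Job 4: processing = 9, completes at 26
  Job 5: processing = 20, completes at 46
Sum of completion times = 103
Average completion time = 103/5 = 20.6

20.6


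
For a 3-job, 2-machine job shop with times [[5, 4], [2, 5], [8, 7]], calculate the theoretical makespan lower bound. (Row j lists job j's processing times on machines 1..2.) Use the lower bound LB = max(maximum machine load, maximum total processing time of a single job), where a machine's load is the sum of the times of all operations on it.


Machine loads:
  Machine 1: 5 + 2 + 8 = 15
  Machine 2: 4 + 5 + 7 = 16
Max machine load = 16
Job totals:
  Job 1: 9
  Job 2: 7
  Job 3: 15
Max job total = 15
Lower bound = max(16, 15) = 16

16


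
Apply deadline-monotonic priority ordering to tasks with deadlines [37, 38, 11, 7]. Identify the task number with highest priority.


Sort tasks by relative deadline (ascending):
  Task 4: deadline = 7
  Task 3: deadline = 11
  Task 1: deadline = 37
  Task 2: deadline = 38
Priority order (highest first): [4, 3, 1, 2]
Highest priority task = 4

4


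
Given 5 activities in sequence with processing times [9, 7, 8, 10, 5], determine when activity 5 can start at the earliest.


Activity 5 starts after activities 1 through 4 complete.
Predecessor durations: [9, 7, 8, 10]
ES = 9 + 7 + 8 + 10 = 34

34


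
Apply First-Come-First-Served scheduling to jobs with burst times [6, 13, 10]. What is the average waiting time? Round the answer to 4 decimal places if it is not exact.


FCFS order (as given): [6, 13, 10]
Waiting times:
  Job 1: wait = 0
  Job 2: wait = 6
  Job 3: wait = 19
Sum of waiting times = 25
Average waiting time = 25/3 = 8.3333

8.3333


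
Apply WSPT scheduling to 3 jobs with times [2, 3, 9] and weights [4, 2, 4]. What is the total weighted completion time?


Compute p/w ratios and sort ascending (WSPT): [(2, 4), (3, 2), (9, 4)]
Compute weighted completion times:
  Job (p=2,w=4): C=2, w*C=4*2=8
  Job (p=3,w=2): C=5, w*C=2*5=10
  Job (p=9,w=4): C=14, w*C=4*14=56
Total weighted completion time = 74

74


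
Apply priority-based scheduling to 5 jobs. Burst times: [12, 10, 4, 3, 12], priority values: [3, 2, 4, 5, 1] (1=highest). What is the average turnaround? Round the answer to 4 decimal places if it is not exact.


Sort by priority (ascending = highest first):
Order: [(1, 12), (2, 10), (3, 12), (4, 4), (5, 3)]
Completion times:
  Priority 1, burst=12, C=12
  Priority 2, burst=10, C=22
  Priority 3, burst=12, C=34
  Priority 4, burst=4, C=38
  Priority 5, burst=3, C=41
Average turnaround = 147/5 = 29.4

29.4


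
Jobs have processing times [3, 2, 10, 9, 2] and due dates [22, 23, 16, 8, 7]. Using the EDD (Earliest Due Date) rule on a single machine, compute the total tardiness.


Sort by due date (EDD order): [(2, 7), (9, 8), (10, 16), (3, 22), (2, 23)]
Compute completion times and tardiness:
  Job 1: p=2, d=7, C=2, tardiness=max(0,2-7)=0
  Job 2: p=9, d=8, C=11, tardiness=max(0,11-8)=3
  Job 3: p=10, d=16, C=21, tardiness=max(0,21-16)=5
  Job 4: p=3, d=22, C=24, tardiness=max(0,24-22)=2
  Job 5: p=2, d=23, C=26, tardiness=max(0,26-23)=3
Total tardiness = 13

13


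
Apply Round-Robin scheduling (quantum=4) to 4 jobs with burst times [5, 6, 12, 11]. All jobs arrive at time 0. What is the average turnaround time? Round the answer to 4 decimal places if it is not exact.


Time quantum = 4
Execution trace:
  J1 runs 4 units, time = 4
  J2 runs 4 units, time = 8
  J3 runs 4 units, time = 12
  J4 runs 4 units, time = 16
  J1 runs 1 units, time = 17
  J2 runs 2 units, time = 19
  J3 runs 4 units, time = 23
  J4 runs 4 units, time = 27
  J3 runs 4 units, time = 31
  J4 runs 3 units, time = 34
Finish times: [17, 19, 31, 34]
Average turnaround = 101/4 = 25.25

25.25


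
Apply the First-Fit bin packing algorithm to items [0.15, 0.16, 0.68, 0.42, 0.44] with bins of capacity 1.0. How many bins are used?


Place items sequentially using First-Fit:
  Item 0.15 -> new Bin 1
  Item 0.16 -> Bin 1 (now 0.31)
  Item 0.68 -> Bin 1 (now 0.99)
  Item 0.42 -> new Bin 2
  Item 0.44 -> Bin 2 (now 0.86)
Total bins used = 2

2


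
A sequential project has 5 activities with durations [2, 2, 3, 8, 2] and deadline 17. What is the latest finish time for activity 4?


LF(activity 4) = deadline - sum of successor durations
Successors: activities 5 through 5 with durations [2]
Sum of successor durations = 2
LF = 17 - 2 = 15

15


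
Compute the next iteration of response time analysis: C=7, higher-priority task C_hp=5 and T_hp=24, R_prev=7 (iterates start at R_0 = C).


R_next = C + ceil(R_prev / T_hp) * C_hp
ceil(7 / 24) = ceil(0.2917) = 1
Interference = 1 * 5 = 5
R_next = 7 + 5 = 12

12


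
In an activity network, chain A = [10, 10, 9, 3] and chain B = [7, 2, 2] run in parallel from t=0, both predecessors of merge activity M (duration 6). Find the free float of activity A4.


ES(A4) = sum of predecessors on chain A = 29
EF(A4) = ES + duration = 29 + 3 = 32
Successor of A4 is M. ES(M) = max(sum(A), sum(B)) = max(32, 11) = 32
Free float = ES(successor) - EF(current) = 32 - 32 = 0

0


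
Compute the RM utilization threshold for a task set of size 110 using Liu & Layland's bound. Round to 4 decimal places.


Compute 2^(1/110) = 1.0063212332
Subtract 1: 1.0063212332 - 1 = 0.0063212332
Multiply by n: 110 * 0.0063212332 = 0.6953356520
Round to 4 dp: 0.6953

0.6953


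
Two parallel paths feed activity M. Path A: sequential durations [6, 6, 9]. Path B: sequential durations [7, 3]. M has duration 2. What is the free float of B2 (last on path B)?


ES(B2) = sum of predecessors on chain B = 7
EF(B2) = ES + duration = 7 + 3 = 10
Successor of B2 is M. ES(M) = max(sum(A), sum(B)) = max(21, 10) = 21
Free float = ES(successor) - EF(current) = 21 - 10 = 11

11


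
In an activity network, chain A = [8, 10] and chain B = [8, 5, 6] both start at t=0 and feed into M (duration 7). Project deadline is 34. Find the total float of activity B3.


Forward pass: ES(B3) = sum of predecessors on chain B = 13
EF = ES + duration = 13 + 6 = 19
Backward pass: LF(M) = deadline = 34; LS(M) = 34 - 7 = 27
LF(B3) = LS(M) - sum(successors on chain B) = 27 - 0 = 27
LS = LF - duration = 27 - 6 = 21
Total float = LS - ES = 21 - 13 = 8

8


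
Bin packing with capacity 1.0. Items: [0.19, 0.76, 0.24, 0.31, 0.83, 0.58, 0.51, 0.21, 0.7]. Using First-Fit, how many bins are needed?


Place items sequentially using First-Fit:
  Item 0.19 -> new Bin 1
  Item 0.76 -> Bin 1 (now 0.95)
  Item 0.24 -> new Bin 2
  Item 0.31 -> Bin 2 (now 0.55)
  Item 0.83 -> new Bin 3
  Item 0.58 -> new Bin 4
  Item 0.51 -> new Bin 5
  Item 0.21 -> Bin 2 (now 0.76)
  Item 0.7 -> new Bin 6
Total bins used = 6

6


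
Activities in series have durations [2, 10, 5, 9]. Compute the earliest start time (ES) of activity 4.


Activity 4 starts after activities 1 through 3 complete.
Predecessor durations: [2, 10, 5]
ES = 2 + 10 + 5 = 17

17


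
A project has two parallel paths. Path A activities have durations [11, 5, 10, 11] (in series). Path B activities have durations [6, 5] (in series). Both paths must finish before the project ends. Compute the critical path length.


Path A total = 11 + 5 + 10 + 11 = 37
Path B total = 6 + 5 = 11
Critical path = longest path = max(37, 11) = 37

37


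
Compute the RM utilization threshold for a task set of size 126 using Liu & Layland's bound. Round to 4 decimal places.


Compute 2^(1/126) = 1.0055163273
Subtract 1: 1.0055163273 - 1 = 0.0055163273
Multiply by n: 126 * 0.0055163273 = 0.6950572398
Round to 4 dp: 0.6951

0.6951


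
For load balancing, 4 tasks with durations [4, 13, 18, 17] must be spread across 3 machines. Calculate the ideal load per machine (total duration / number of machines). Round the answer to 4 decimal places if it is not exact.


Total processing time = 4 + 13 + 18 + 17 = 52
Number of machines = 3
Ideal balanced load = 52 / 3 = 17.3333

17.3333


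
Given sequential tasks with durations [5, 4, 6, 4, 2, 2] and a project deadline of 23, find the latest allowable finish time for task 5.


LF(activity 5) = deadline - sum of successor durations
Successors: activities 6 through 6 with durations [2]
Sum of successor durations = 2
LF = 23 - 2 = 21

21


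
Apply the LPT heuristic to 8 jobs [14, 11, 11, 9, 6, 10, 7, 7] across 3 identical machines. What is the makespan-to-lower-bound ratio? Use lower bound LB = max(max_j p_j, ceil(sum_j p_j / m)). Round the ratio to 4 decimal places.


LPT order: [14, 11, 11, 10, 9, 7, 7, 6]
Machine loads after assignment: [27, 21, 27]
LPT makespan = 27
Lower bound = max(max_job, ceil(total/3)) = max(14, 25) = 25
Ratio = 27 / 25 = 1.08

1.08


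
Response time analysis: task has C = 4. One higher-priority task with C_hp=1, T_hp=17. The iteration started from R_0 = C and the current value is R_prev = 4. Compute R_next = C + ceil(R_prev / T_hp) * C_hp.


R_next = C + ceil(R_prev / T_hp) * C_hp
ceil(4 / 17) = ceil(0.2353) = 1
Interference = 1 * 1 = 1
R_next = 4 + 1 = 5

5


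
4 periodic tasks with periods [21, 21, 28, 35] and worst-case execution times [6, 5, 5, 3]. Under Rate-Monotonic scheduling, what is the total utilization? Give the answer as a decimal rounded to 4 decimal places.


Compute individual utilizations (exact fractions):
  Task 1: C/T = 6/21 = 2/7 (approx. 0.2857)
  Task 2: C/T = 5/21 (approx. 0.2381)
  Task 3: C/T = 5/28 (approx. 0.1786)
  Task 4: C/T = 3/35 (approx. 0.0857)
Total utilization U = 2/7 + 5/21 + 5/28 + 3/35 = 331/420
Rounded to 4 decimal places: U = 0.7881
RM (Liu & Layland) bound for 4 tasks = 0.756828; compare with U = 331/420 (approx. 0.788095)
bound < U <= 1, so the RM sufficient condition is not met (inconclusive; an exact test such as response-time analysis is needed).

0.7881


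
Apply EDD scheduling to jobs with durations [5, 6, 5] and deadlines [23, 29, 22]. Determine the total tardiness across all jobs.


Sort by due date (EDD order): [(5, 22), (5, 23), (6, 29)]
Compute completion times and tardiness:
  Job 1: p=5, d=22, C=5, tardiness=max(0,5-22)=0
  Job 2: p=5, d=23, C=10, tardiness=max(0,10-23)=0
  Job 3: p=6, d=29, C=16, tardiness=max(0,16-29)=0
Total tardiness = 0

0


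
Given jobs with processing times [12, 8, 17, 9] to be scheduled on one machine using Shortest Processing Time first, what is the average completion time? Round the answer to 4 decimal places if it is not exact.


Sort jobs by processing time (SPT order): [8, 9, 12, 17]
Compute completion times sequentially:
  Job 1: processing = 8, completes at 8
  Job 2: processing = 9, completes at 17
  Job 3: processing = 12, completes at 29
  Job 4: processing = 17, completes at 46
Sum of completion times = 100
Average completion time = 100/4 = 25.0

25.0


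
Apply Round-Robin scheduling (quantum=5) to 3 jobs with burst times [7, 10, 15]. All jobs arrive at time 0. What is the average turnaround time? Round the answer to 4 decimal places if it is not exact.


Time quantum = 5
Execution trace:
  J1 runs 5 units, time = 5
  J2 runs 5 units, time = 10
  J3 runs 5 units, time = 15
  J1 runs 2 units, time = 17
  J2 runs 5 units, time = 22
  J3 runs 5 units, time = 27
  J3 runs 5 units, time = 32
Finish times: [17, 22, 32]
Average turnaround = 71/3 = 23.6667

23.6667


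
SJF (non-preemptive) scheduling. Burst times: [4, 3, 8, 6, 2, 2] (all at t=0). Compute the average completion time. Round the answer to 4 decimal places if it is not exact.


SJF order (ascending): [2, 2, 3, 4, 6, 8]
Completion times:
  Job 1: burst=2, C=2
  Job 2: burst=2, C=4
  Job 3: burst=3, C=7
  Job 4: burst=4, C=11
  Job 5: burst=6, C=17
  Job 6: burst=8, C=25
Average completion = 66/6 = 11.0

11.0


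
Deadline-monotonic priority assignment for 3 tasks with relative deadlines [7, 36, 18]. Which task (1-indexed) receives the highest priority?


Sort tasks by relative deadline (ascending):
  Task 1: deadline = 7
  Task 3: deadline = 18
  Task 2: deadline = 36
Priority order (highest first): [1, 3, 2]
Highest priority task = 1

1


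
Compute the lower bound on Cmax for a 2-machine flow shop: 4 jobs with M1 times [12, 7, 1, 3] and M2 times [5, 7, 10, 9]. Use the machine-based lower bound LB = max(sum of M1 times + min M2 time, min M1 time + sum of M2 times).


LB1 = sum(M1 times) + min(M2 times) = 23 + 5 = 28
LB2 = min(M1 times) + sum(M2 times) = 1 + 31 = 32
Lower bound = max(LB1, LB2) = max(28, 32) = 32

32


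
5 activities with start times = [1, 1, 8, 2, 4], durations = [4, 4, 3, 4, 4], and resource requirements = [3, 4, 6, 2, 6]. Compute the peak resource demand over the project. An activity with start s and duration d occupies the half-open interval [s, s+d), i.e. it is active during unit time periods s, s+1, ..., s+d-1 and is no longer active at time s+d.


Each activity i is active on [start_i, start_i + duration_i).
Compute total resource usage per time slot:
  t=0: active resources = [], total = 0
  t=1: active resources = [3, 4], total = 7
  t=2: active resources = [3, 4, 2], total = 9
  t=3: active resources = [3, 4, 2], total = 9
  t=4: active resources = [3, 4, 2, 6], total = 15
  t=5: active resources = [2, 6], total = 8
  t=6: active resources = [6], total = 6
  t=7: active resources = [6], total = 6
  t=8: active resources = [6], total = 6
  t=9: active resources = [6], total = 6
  t=10: active resources = [6], total = 6
Peak resource demand = 15

15


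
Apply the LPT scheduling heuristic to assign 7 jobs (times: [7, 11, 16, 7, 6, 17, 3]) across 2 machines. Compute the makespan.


Sort jobs in decreasing order (LPT): [17, 16, 11, 7, 7, 6, 3]
Assign each job to the least loaded machine:
  Machine 1: jobs [17, 7, 7, 3], load = 34
  Machine 2: jobs [16, 11, 6], load = 33
Makespan = max load = 34

34


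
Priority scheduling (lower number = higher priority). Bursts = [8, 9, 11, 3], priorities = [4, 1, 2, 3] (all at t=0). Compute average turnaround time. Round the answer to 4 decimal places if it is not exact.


Sort by priority (ascending = highest first):
Order: [(1, 9), (2, 11), (3, 3), (4, 8)]
Completion times:
  Priority 1, burst=9, C=9
  Priority 2, burst=11, C=20
  Priority 3, burst=3, C=23
  Priority 4, burst=8, C=31
Average turnaround = 83/4 = 20.75

20.75


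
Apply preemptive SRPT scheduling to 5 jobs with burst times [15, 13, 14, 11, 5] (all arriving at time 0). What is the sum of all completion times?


Since all jobs arrive at t=0, SRPT equals SPT ordering.
SPT order: [5, 11, 13, 14, 15]
Completion times:
  Job 1: p=5, C=5
  Job 2: p=11, C=16
  Job 3: p=13, C=29
  Job 4: p=14, C=43
  Job 5: p=15, C=58
Total completion time = 5 + 16 + 29 + 43 + 58 = 151

151


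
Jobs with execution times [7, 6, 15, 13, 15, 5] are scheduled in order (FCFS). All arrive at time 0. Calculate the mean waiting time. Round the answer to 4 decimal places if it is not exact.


FCFS order (as given): [7, 6, 15, 13, 15, 5]
Waiting times:
  Job 1: wait = 0
  Job 2: wait = 7
  Job 3: wait = 13
  Job 4: wait = 28
  Job 5: wait = 41
  Job 6: wait = 56
Sum of waiting times = 145
Average waiting time = 145/6 = 24.1667

24.1667


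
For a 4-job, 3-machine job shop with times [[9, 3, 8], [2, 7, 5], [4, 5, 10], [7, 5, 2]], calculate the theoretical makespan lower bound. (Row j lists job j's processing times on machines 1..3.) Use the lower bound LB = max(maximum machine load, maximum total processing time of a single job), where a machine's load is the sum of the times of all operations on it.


Machine loads:
  Machine 1: 9 + 2 + 4 + 7 = 22
  Machine 2: 3 + 7 + 5 + 5 = 20
  Machine 3: 8 + 5 + 10 + 2 = 25
Max machine load = 25
Job totals:
  Job 1: 20
  Job 2: 14
  Job 3: 19
  Job 4: 14
Max job total = 20
Lower bound = max(25, 20) = 25

25


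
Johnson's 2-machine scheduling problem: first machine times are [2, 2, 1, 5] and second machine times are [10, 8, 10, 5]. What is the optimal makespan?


Apply Johnson's rule:
  Group 1 (a <= b): [(3, 1, 10), (1, 2, 10), (2, 2, 8), (4, 5, 5)]
  Group 2 (a > b): []
Optimal job order: [3, 1, 2, 4]
Schedule:
  Job 3: M1 done at 1, M2 done at 11
  Job 1: M1 done at 3, M2 done at 21
  Job 2: M1 done at 5, M2 done at 29
  Job 4: M1 done at 10, M2 done at 34
Makespan = 34

34


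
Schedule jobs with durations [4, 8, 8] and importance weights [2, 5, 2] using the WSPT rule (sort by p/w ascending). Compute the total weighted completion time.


Compute p/w ratios and sort ascending (WSPT): [(8, 5), (4, 2), (8, 2)]
Compute weighted completion times:
  Job (p=8,w=5): C=8, w*C=5*8=40
  Job (p=4,w=2): C=12, w*C=2*12=24
  Job (p=8,w=2): C=20, w*C=2*20=40
Total weighted completion time = 104

104


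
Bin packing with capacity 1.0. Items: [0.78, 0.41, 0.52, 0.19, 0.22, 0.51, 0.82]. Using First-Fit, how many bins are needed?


Place items sequentially using First-Fit:
  Item 0.78 -> new Bin 1
  Item 0.41 -> new Bin 2
  Item 0.52 -> Bin 2 (now 0.93)
  Item 0.19 -> Bin 1 (now 0.97)
  Item 0.22 -> new Bin 3
  Item 0.51 -> Bin 3 (now 0.73)
  Item 0.82 -> new Bin 4
Total bins used = 4

4


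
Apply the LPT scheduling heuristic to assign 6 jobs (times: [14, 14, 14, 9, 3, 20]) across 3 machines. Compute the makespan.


Sort jobs in decreasing order (LPT): [20, 14, 14, 14, 9, 3]
Assign each job to the least loaded machine:
  Machine 1: jobs [20, 3], load = 23
  Machine 2: jobs [14, 14], load = 28
  Machine 3: jobs [14, 9], load = 23
Makespan = max load = 28

28
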